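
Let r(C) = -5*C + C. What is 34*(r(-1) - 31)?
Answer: -918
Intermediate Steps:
r(C) = -4*C
34*(r(-1) - 31) = 34*(-4*(-1) - 31) = 34*(4 - 31) = 34*(-27) = -918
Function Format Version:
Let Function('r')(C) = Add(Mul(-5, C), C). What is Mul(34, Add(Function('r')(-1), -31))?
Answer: -918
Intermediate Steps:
Function('r')(C) = Mul(-4, C)
Mul(34, Add(Function('r')(-1), -31)) = Mul(34, Add(Mul(-4, -1), -31)) = Mul(34, Add(4, -31)) = Mul(34, -27) = -918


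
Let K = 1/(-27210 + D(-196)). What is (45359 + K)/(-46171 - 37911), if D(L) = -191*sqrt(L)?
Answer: -16953705866887/31427092701416 - 1337*I/31427092701416 ≈ -0.53946 - 4.2543e-11*I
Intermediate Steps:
K = (-27210 + 2674*I)/747534376 (K = 1/(-27210 - 2674*I) = (-27210 + 2674*I)/747534376 ≈ -3.64e-5 + 3.5771e-6*I)
(45359 + K)/(-46171 - 37911) = (45359 + (-13605/373767188 + 1337*I/373767188))/(-46171 - 37911) = (16953705866887/373767188 + 1337*I/373767188)/(-84082) = (16953705866887/373767188 + 1337*I/373767188)*(-1/84082) = -16953705866887/31427092701416 - 1337*I/31427092701416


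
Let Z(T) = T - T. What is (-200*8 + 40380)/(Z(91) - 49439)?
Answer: -38780/49439 ≈ -0.78440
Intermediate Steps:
Z(T) = 0
(-200*8 + 40380)/(Z(91) - 49439) = (-200*8 + 40380)/(0 - 49439) = (-1600 + 40380)/(-49439) = 38780*(-1/49439) = -38780/49439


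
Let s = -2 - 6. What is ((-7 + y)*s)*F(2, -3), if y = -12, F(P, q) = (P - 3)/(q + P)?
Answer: 152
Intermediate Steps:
F(P, q) = (-3 + P)/(P + q)
s = -8
((-7 + y)*s)*F(2, -3) = ((-7 - 12)*(-8))*((-3 + 2)/(2 - 3)) = (-19*(-8))*(-1/(-1)) = 152*(-1*(-1)) = 152*1 = 152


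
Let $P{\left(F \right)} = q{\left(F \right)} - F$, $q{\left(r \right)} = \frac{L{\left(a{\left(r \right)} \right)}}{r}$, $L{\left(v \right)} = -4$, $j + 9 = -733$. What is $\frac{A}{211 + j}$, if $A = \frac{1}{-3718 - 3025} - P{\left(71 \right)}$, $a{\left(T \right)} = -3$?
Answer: $- \frac{34018364}{254217843} \approx -0.13382$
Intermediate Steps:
$j = -742$ ($j = -9 - 733 = -742$)
$q{\left(r \right)} = - \frac{4}{r}$
$P{\left(F \right)} = - F - \frac{4}{F}$ ($P{\left(F \right)} = - \frac{4}{F} - F = - F - \frac{4}{F}$)
$A = \frac{34018364}{478753}$ ($A = \frac{1}{-3718 - 3025} - \left(\left(-1\right) 71 - \frac{4}{71}\right) = \frac{1}{-6743} - \left(-71 - \frac{4}{71}\right) = - \frac{1}{6743} - \left(-71 - \frac{4}{71}\right) = - \frac{1}{6743} - - \frac{5045}{71} = - \frac{1}{6743} + \frac{5045}{71} = \frac{34018364}{478753} \approx 71.056$)
$\frac{A}{211 + j} = \frac{34018364}{478753 \left(211 - 742\right)} = \frac{34018364}{478753 \left(-531\right)} = \frac{34018364}{478753} \left(- \frac{1}{531}\right) = - \frac{34018364}{254217843}$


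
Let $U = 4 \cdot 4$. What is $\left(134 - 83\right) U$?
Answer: $816$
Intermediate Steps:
$U = 16$
$\left(134 - 83\right) U = \left(134 - 83\right) 16 = 51 \cdot 16 = 816$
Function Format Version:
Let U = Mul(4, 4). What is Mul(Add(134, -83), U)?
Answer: 816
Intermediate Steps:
U = 16
Mul(Add(134, -83), U) = Mul(Add(134, -83), 16) = Mul(51, 16) = 816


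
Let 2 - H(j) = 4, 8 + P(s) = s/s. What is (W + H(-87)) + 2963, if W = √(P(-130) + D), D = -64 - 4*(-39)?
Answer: 2961 + √85 ≈ 2970.2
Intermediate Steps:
P(s) = -7 (P(s) = -8 + s/s = -8 + 1 = -7)
H(j) = -2 (H(j) = 2 - 1*4 = 2 - 4 = -2)
D = 92 (D = -64 + 156 = 92)
W = √85 (W = √(-7 + 92) = √85 ≈ 9.2195)
(W + H(-87)) + 2963 = (√85 - 2) + 2963 = (-2 + √85) + 2963 = 2961 + √85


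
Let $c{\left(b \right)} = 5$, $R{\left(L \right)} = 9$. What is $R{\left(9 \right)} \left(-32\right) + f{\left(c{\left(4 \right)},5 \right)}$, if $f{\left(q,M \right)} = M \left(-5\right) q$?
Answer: $-413$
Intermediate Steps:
$f{\left(q,M \right)} = - 5 M q$
$R{\left(9 \right)} \left(-32\right) + f{\left(c{\left(4 \right)},5 \right)} = 9 \left(-32\right) - 25 \cdot 5 = -288 - 125 = -413$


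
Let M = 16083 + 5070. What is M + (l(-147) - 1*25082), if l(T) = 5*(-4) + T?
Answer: -4096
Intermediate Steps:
l(T) = -20 + T
M = 21153
M + (l(-147) - 1*25082) = 21153 + ((-20 - 147) - 1*25082) = 21153 + (-167 - 25082) = 21153 - 25249 = -4096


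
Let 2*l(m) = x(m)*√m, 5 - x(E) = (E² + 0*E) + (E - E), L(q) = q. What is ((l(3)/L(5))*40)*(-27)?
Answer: 432*√3 ≈ 748.25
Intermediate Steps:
x(E) = 5 - E² (x(E) = 5 - ((E² + 0*E) + (E - E)) = 5 - ((E² + 0) + 0) = 5 - (E² + 0) = 5 - E²)
l(m) = √m*(5 - m²)/2 (l(m) = ((5 - m²)*√m)/2 = (√m*(5 - m²))/2 = √m*(5 - m²)/2)
((l(3)/L(5))*40)*(-27) = (((√3*(5 - 1*3²)/2)/5)*40)*(-27) = (((√3*(5 - 1*9)/2)*(⅕))*40)*(-27) = (((√3*(5 - 9)/2)*(⅕))*40)*(-27) = ((((½)*√3*(-4))*(⅕))*40)*(-27) = ((-2*√3*(⅕))*40)*(-27) = (-2*√3/5*40)*(-27) = -16*√3*(-27) = 432*√3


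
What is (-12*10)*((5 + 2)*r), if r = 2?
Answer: -1680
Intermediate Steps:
(-12*10)*((5 + 2)*r) = (-12*10)*((5 + 2)*2) = -840*2 = -120*14 = -1680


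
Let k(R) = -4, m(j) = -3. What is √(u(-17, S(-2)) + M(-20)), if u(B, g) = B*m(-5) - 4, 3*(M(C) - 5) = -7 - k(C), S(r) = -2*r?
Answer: √51 ≈ 7.1414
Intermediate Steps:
M(C) = 4 (M(C) = 5 + (-7 - 1*(-4))/3 = 5 + (-7 + 4)/3 = 5 + (⅓)*(-3) = 5 - 1 = 4)
u(B, g) = -4 - 3*B (u(B, g) = B*(-3) - 4 = -3*B - 4 = -4 - 3*B)
√(u(-17, S(-2)) + M(-20)) = √((-4 - 3*(-17)) + 4) = √((-4 + 51) + 4) = √(47 + 4) = √51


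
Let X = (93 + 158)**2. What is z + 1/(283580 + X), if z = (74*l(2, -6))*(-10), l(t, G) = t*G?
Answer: 3077639281/346581 ≈ 8880.0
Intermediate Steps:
l(t, G) = G*t
X = 63001 (X = 251**2 = 63001)
z = 8880 (z = (74*(-6*2))*(-10) = (74*(-12))*(-10) = -888*(-10) = 8880)
z + 1/(283580 + X) = 8880 + 1/(283580 + 63001) = 8880 + 1/346581 = 3077639281/346581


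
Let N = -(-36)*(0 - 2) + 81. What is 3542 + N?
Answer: 3551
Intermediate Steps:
N = 9 (N = -(-36)*(-2) + 81 = -18*4 + 81 = -72 + 81 = 9)
3542 + N = 3542 + 9 = 3551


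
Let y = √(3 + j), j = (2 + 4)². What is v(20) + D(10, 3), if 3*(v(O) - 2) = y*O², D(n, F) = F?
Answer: 5 + 400*√39/3 ≈ 837.67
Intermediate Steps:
j = 36 (j = 6² = 36)
y = √39 (y = √(3 + 36) = √39 ≈ 6.2450)
v(O) = 2 + √39*O²/3 (v(O) = 2 + (√39*O²)/3 = 2 + √39*O²/3)
v(20) + D(10, 3) = (2 + (⅓)*√39*20²) + 3 = (2 + (⅓)*√39*400) + 3 = (2 + 400*√39/3) + 3 = 5 + 400*√39/3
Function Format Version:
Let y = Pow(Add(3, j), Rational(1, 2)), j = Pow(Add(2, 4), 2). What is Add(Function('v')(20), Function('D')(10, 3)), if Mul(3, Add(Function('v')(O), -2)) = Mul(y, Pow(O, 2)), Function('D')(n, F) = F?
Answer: Add(5, Mul(Rational(400, 3), Pow(39, Rational(1, 2)))) ≈ 837.67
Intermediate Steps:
j = 36 (j = Pow(6, 2) = 36)
y = Pow(39, Rational(1, 2)) (y = Pow(Add(3, 36), Rational(1, 2)) = Pow(39, Rational(1, 2)) ≈ 6.2450)
Function('v')(O) = Add(2, Mul(Rational(1, 3), Pow(39, Rational(1, 2)), Pow(O, 2))) (Function('v')(O) = Add(2, Mul(Rational(1, 3), Mul(Pow(39, Rational(1, 2)), Pow(O, 2)))) = Add(2, Mul(Rational(1, 3), Pow(39, Rational(1, 2)), Pow(O, 2))))
Add(Function('v')(20), Function('D')(10, 3)) = Add(Add(2, Mul(Rational(1, 3), Pow(39, Rational(1, 2)), Pow(20, 2))), 3) = Add(Add(2, Mul(Rational(1, 3), Pow(39, Rational(1, 2)), 400)), 3) = Add(Add(2, Mul(Rational(400, 3), Pow(39, Rational(1, 2)))), 3) = Add(5, Mul(Rational(400, 3), Pow(39, Rational(1, 2))))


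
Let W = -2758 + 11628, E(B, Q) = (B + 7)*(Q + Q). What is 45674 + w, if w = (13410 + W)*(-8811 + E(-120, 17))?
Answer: -281863166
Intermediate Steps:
E(B, Q) = 2*Q*(7 + B) (E(B, Q) = (7 + B)*(2*Q) = 2*Q*(7 + B))
W = 8870
w = -281908840 (w = (13410 + 8870)*(-8811 + 2*17*(7 - 120)) = 22280*(-8811 + 2*17*(-113)) = 22280*(-8811 - 3842) = 22280*(-12653) = -281908840)
45674 + w = 45674 - 281908840 = -281863166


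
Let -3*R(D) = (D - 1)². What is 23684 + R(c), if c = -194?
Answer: 11009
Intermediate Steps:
R(D) = -(-1 + D)²/3 (R(D) = -(D - 1)²/3 = -(-1 + D)²/3)
23684 + R(c) = 23684 - (-1 - 194)²/3 = 23684 - ⅓*(-195)² = 23684 - ⅓*38025 = 23684 - 12675 = 11009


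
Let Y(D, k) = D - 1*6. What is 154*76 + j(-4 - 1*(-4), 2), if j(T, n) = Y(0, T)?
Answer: 11698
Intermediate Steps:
Y(D, k) = -6 + D (Y(D, k) = D - 6 = -6 + D)
j(T, n) = -6 (j(T, n) = -6 + 0 = -6)
154*76 + j(-4 - 1*(-4), 2) = 154*76 - 6 = 11704 - 6 = 11698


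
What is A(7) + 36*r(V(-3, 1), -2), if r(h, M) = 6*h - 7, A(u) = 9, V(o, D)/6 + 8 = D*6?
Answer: -2835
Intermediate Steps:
V(o, D) = -48 + 36*D (V(o, D) = -48 + 6*(D*6) = -48 + 6*(6*D) = -48 + 36*D)
r(h, M) = -7 + 6*h
A(7) + 36*r(V(-3, 1), -2) = 9 + 36*(-7 + 6*(-48 + 36*1)) = 9 + 36*(-7 + 6*(-48 + 36)) = 9 + 36*(-7 + 6*(-12)) = 9 + 36*(-7 - 72) = 9 + 36*(-79) = 9 - 2844 = -2835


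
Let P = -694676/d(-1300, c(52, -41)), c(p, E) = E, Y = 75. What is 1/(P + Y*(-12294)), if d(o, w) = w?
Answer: -41/37109374 ≈ -1.1048e-6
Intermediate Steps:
P = 694676/41 (P = -694676/(-41) = -694676*(-1/41) = 694676/41 ≈ 16943.)
1/(P + Y*(-12294)) = 1/(694676/41 + 75*(-12294)) = 1/(694676/41 - 922050) = 1/(-37109374/41) = -41/37109374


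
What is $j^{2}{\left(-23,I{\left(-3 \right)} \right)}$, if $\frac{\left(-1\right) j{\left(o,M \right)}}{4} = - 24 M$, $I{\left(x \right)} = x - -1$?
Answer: $36864$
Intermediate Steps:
$I{\left(x \right)} = 1 + x$ ($I{\left(x \right)} = x + 1 = 1 + x$)
$j{\left(o,M \right)} = 96 M$ ($j{\left(o,M \right)} = - 4 \left(- 24 M\right) = 96 M$)
$j^{2}{\left(-23,I{\left(-3 \right)} \right)} = \left(96 \left(1 - 3\right)\right)^{2} = \left(96 \left(-2\right)\right)^{2} = \left(-192\right)^{2} = 36864$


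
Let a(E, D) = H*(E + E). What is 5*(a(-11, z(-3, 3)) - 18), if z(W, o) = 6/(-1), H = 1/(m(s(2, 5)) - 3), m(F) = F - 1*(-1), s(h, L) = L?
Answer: -380/3 ≈ -126.67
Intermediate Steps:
m(F) = 1 + F (m(F) = F + 1 = 1 + F)
H = ⅓ (H = 1/((1 + 5) - 3) = 1/(6 - 3) = 1/3 = ⅓ ≈ 0.33333)
z(W, o) = -6 (z(W, o) = 6*(-1) = -6)
a(E, D) = 2*E/3 (a(E, D) = (E + E)/3 = (2*E)/3 = 2*E/3)
5*(a(-11, z(-3, 3)) - 18) = 5*((⅔)*(-11) - 18) = 5*(-22/3 - 18) = 5*(-76/3) = -380/3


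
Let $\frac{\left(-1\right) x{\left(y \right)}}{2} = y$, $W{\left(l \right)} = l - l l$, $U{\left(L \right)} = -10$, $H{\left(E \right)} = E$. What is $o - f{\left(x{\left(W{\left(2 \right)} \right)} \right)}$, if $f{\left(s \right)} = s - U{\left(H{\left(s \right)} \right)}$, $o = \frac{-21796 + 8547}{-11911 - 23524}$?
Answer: $- \frac{482841}{35435} \approx -13.626$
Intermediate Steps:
$W{\left(l \right)} = l - l^{2}$
$x{\left(y \right)} = - 2 y$
$o = \frac{13249}{35435}$ ($o = - \frac{13249}{-35435} = \left(-13249\right) \left(- \frac{1}{35435}\right) = \frac{13249}{35435} \approx 0.3739$)
$f{\left(s \right)} = 10 + s$ ($f{\left(s \right)} = s - -10 = s + 10 = 10 + s$)
$o - f{\left(x{\left(W{\left(2 \right)} \right)} \right)} = \frac{13249}{35435} - \left(10 - 2 \cdot 2 \left(1 - 2\right)\right) = \frac{13249}{35435} - \left(10 - 2 \cdot 2 \left(-1\right)\right) = \frac{13249}{35435} - \left(10 - -4\right) = \frac{13249}{35435} - \left(10 + 4\right) = \frac{13249}{35435} - 14 = - \frac{482841}{35435}$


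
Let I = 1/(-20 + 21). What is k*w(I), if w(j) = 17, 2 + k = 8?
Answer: 102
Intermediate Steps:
k = 6 (k = -2 + 8 = 6)
I = 1 (I = 1/1 = 1)
k*w(I) = 6*17 = 102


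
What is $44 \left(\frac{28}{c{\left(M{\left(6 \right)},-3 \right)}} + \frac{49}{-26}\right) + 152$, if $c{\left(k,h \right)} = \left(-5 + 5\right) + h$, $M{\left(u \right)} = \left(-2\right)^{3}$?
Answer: $- \frac{13322}{39} \approx -341.59$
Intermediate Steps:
$M{\left(u \right)} = -8$
$c{\left(k,h \right)} = h$ ($c{\left(k,h \right)} = 0 + h = h$)
$44 \left(\frac{28}{c{\left(M{\left(6 \right)},-3 \right)}} + \frac{49}{-26}\right) + 152 = 44 \left(\frac{28}{-3} + \frac{49}{-26}\right) + 152 = 44 \left(28 \left(- \frac{1}{3}\right) + 49 \left(- \frac{1}{26}\right)\right) + 152 = 44 \left(- \frac{28}{3} - \frac{49}{26}\right) + 152 = 44 \left(- \frac{875}{78}\right) + 152 = - \frac{19250}{39} + 152 = - \frac{13322}{39}$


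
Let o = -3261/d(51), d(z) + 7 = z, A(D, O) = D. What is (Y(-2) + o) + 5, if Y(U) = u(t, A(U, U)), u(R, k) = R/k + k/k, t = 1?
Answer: -3019/44 ≈ -68.614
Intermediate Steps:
d(z) = -7 + z
u(R, k) = 1 + R/k (u(R, k) = R/k + 1 = 1 + R/k)
Y(U) = (1 + U)/U
o = -3261/44 (o = -3261/(-7 + 51) = -3261/44 ≈ -74.114)
(Y(-2) + o) + 5 = ((1 - 2)/(-2) - 3261/44) + 5 = (-1/2*(-1) - 3261/44) + 5 = (1/2 - 3261/44) + 5 = -3239/44 + 5 = -3019/44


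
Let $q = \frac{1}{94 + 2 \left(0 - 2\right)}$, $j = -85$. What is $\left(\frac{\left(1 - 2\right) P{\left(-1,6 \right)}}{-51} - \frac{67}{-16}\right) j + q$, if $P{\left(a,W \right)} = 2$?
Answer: $- \frac{258667}{720} \approx -359.26$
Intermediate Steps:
$q = \frac{1}{90}$ ($q = \frac{1}{94 + 2 \left(-2\right)} = \frac{1}{94 - 4} = \frac{1}{90} \approx 0.011111$)
$\left(\frac{\left(1 - 2\right) P{\left(-1,6 \right)}}{-51} - \frac{67}{-16}\right) j + q = \left(\frac{\left(1 - 2\right) 2}{-51} - \frac{67}{-16}\right) \left(-85\right) + \frac{1}{90} = \left(\left(-1\right) 2 \left(- \frac{1}{51}\right) - - \frac{67}{16}\right) \left(-85\right) + \frac{1}{90} = \left(\left(-2\right) \left(- \frac{1}{51}\right) + \frac{67}{16}\right) \left(-85\right) + \frac{1}{90} = \left(\frac{2}{51} + \frac{67}{16}\right) \left(-85\right) + \frac{1}{90} = \frac{3449}{816} \left(-85\right) + \frac{1}{90} = - \frac{17245}{48} + \frac{1}{90} = - \frac{258667}{720}$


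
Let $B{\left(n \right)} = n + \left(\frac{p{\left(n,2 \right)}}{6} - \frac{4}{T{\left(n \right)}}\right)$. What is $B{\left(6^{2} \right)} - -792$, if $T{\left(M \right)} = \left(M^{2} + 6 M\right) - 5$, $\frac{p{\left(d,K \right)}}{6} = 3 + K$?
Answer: $\frac{1255327}{1507} \approx 833.0$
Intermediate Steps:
$p{\left(d,K \right)} = 18 + 6 K$ ($p{\left(d,K \right)} = 6 \left(3 + K\right) = 18 + 6 K$)
$T{\left(M \right)} = -5 + M^{2} + 6 M$
$B{\left(n \right)} = 5 + n - \frac{4}{-5 + n^{2} + 6 n}$ ($B{\left(n \right)} = n + \left(\frac{18 + 6 \cdot 2}{6} - \frac{4}{-5 + n^{2} + 6 n}\right) = n + \left(\left(18 + 12\right) \frac{1}{6} - \frac{4}{-5 + n^{2} + 6 n}\right) = n + \left(30 \cdot \frac{1}{6} - \frac{4}{-5 + n^{2} + 6 n}\right) = n + \left(5 - \frac{4}{-5 + n^{2} + 6 n}\right) = 5 + n - \frac{4}{-5 + n^{2} + 6 n}$)
$B{\left(6^{2} \right)} - -792 = \left(5 + 6^{2} - \frac{4}{-5 + \left(6^{2}\right)^{2} + 6 \cdot 6^{2}}\right) - -792 = \left(5 + 36 - \frac{4}{-5 + 36^{2} + 6 \cdot 36}\right) + 792 = \left(5 + 36 - \frac{4}{-5 + 1296 + 216}\right) + 792 = \left(5 + 36 - \frac{4}{1507}\right) + 792 = \frac{61783}{1507} + 792 = \frac{1255327}{1507}$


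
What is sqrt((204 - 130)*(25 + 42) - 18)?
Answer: 2*sqrt(1235) ≈ 70.285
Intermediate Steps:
sqrt((204 - 130)*(25 + 42) - 18) = sqrt(74*67 - 18) = sqrt(4958 - 18) = sqrt(4940) = 2*sqrt(1235)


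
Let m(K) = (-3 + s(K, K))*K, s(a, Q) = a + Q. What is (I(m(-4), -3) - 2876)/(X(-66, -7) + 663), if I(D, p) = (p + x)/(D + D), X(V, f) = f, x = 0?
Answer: -253091/57728 ≈ -4.3842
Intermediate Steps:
s(a, Q) = Q + a
m(K) = K*(-3 + 2*K) (m(K) = (-3 + (K + K))*K = (-3 + 2*K)*K = K*(-3 + 2*K))
I(D, p) = p/(2*D) (I(D, p) = (p + 0)/(D + D) = p/((2*D)) = p*(1/(2*D)) = p/(2*D))
(I(m(-4), -3) - 2876)/(X(-66, -7) + 663) = ((1/2)*(-3)/(-4*(-3 + 2*(-4))) - 2876)/(-7 + 663) = ((1/2)*(-3)/(-4*(-3 - 8)) - 2876)/656 = ((1/2)*(-3)/(-4*(-11)) - 2876)*(1/656) = ((1/2)*(-3)/44 - 2876)*(1/656) = ((1/2)*(-3)*(1/44) - 2876)*(1/656) = (-3/88 - 2876)*(1/656) = -253091/88*1/656 = -253091/57728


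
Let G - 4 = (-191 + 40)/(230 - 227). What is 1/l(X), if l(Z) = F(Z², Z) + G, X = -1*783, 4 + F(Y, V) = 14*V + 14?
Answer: -3/32995 ≈ -9.0923e-5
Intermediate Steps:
F(Y, V) = 10 + 14*V (F(Y, V) = -4 + (14*V + 14) = -4 + (14 + 14*V) = 10 + 14*V)
G = -139/3 (G = 4 + (-191 + 40)/(230 - 227) = 4 - 151/3 = -139/3 ≈ -46.333)
X = -783
l(Z) = -109/3 + 14*Z (l(Z) = (10 + 14*Z) - 139/3 = -109/3 + 14*Z)
1/l(X) = 1/(-109/3 + 14*(-783)) = 1/(-109/3 - 10962) = 1/(-32995/3) = -3/32995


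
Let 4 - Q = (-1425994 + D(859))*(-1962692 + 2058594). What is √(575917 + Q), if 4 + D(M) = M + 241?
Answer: √136651143917 ≈ 3.6966e+5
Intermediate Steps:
D(M) = 237 + M (D(M) = -4 + (M + 241) = -4 + (241 + M) = 237 + M)
Q = 136650568000 (Q = 4 - (-1425994 + (237 + 859))*(-1962692 + 2058594) = 4 - (-1425994 + 1096)*95902 = 4 - (-1424898)*95902 = 4 - 1*(-136650567996) = 4 + 136650567996 = 136650568000)
√(575917 + Q) = √(575917 + 136650568000) = √136651143917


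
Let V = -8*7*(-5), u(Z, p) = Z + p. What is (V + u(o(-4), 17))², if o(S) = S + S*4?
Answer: 76729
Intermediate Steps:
o(S) = 5*S (o(S) = S + 4*S = 5*S)
V = 280 (V = -56*(-5) = 280)
(V + u(o(-4), 17))² = (280 + (5*(-4) + 17))² = (280 + (-20 + 17))² = (280 - 3)² = 277² = 76729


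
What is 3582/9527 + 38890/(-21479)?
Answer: -293567252/204630433 ≈ -1.4346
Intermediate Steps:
3582/9527 + 38890/(-21479) = 3582*(1/9527) + 38890*(-1/21479) = 3582/9527 - 38890/21479 = -293567252/204630433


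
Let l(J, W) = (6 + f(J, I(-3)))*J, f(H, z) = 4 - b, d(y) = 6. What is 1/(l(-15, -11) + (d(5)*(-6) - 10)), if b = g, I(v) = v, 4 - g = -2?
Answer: -1/106 ≈ -0.0094340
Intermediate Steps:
g = 6 (g = 4 - 1*(-2) = 4 + 2 = 6)
b = 6
f(H, z) = -2 (f(H, z) = 4 - 1*6 = 4 - 6 = -2)
l(J, W) = 4*J (l(J, W) = (6 - 2)*J = 4*J)
1/(l(-15, -11) + (d(5)*(-6) - 10)) = 1/(4*(-15) + (6*(-6) - 10)) = 1/(-60 + (-36 - 10)) = 1/(-60 - 46) = 1/(-106) = -1/106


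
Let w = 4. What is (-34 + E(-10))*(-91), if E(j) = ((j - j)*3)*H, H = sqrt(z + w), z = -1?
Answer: 3094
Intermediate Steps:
H = sqrt(3) (H = sqrt(-1 + 4) = sqrt(3) ≈ 1.7320)
E(j) = 0 (E(j) = ((j - j)*3)*sqrt(3) = (0*3)*sqrt(3) = 0*sqrt(3) = 0)
(-34 + E(-10))*(-91) = (-34 + 0)*(-91) = -34*(-91) = 3094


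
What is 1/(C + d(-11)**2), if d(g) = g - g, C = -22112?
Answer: -1/22112 ≈ -4.5224e-5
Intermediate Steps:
d(g) = 0
1/(C + d(-11)**2) = 1/(-22112 + 0**2) = 1/(-22112 + 0) = 1/(-22112) = -1/22112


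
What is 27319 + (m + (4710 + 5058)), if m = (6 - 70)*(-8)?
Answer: 37599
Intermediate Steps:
m = 512 (m = -64*(-8) = 512)
27319 + (m + (4710 + 5058)) = 27319 + (512 + (4710 + 5058)) = 27319 + (512 + 9768) = 27319 + 10280 = 37599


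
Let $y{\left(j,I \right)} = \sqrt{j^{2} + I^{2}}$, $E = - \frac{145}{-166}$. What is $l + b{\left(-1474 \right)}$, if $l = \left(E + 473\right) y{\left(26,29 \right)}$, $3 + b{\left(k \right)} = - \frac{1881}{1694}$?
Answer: $- \frac{633}{154} + \frac{78663 \sqrt{1517}}{166} \approx 18453.0$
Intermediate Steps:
$E = \frac{145}{166}$ ($E = \left(-145\right) \left(- \frac{1}{166}\right) = \frac{145}{166} \approx 0.87349$)
$b{\left(k \right)} = - \frac{633}{154}$ ($b{\left(k \right)} = -3 - \frac{1881}{1694} = -3 - \frac{171}{154} = - \frac{633}{154}$)
$y{\left(j,I \right)} = \sqrt{I^{2} + j^{2}}$
$l = \frac{78663 \sqrt{1517}}{166}$ ($l = \left(\frac{145}{166} + 473\right) \sqrt{29^{2} + 26^{2}} = \frac{78663 \sqrt{841 + 676}}{166} = \frac{78663 \sqrt{1517}}{166} \approx 18457.0$)
$l + b{\left(-1474 \right)} = \frac{78663 \sqrt{1517}}{166} - \frac{633}{154} = - \frac{633}{154} + \frac{78663 \sqrt{1517}}{166}$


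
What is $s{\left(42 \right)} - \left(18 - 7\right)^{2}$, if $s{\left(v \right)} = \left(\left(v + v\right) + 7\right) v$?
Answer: $3701$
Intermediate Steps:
$s{\left(v \right)} = v \left(7 + 2 v\right)$ ($s{\left(v \right)} = \left(2 v + 7\right) v = \left(7 + 2 v\right) v = v \left(7 + 2 v\right)$)
$s{\left(42 \right)} - \left(18 - 7\right)^{2} = 42 \left(7 + 2 \cdot 42\right) - \left(18 - 7\right)^{2} = 42 \left(7 + 84\right) - 11^{2} = 42 \cdot 91 - 121 = 3822 - 121 = 3701$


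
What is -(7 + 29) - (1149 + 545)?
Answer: -1730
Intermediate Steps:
-(7 + 29) - (1149 + 545) = -1*36 - 1*1694 = -36 - 1694 = -1730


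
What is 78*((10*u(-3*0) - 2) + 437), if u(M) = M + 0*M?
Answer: 33930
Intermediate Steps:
u(M) = M (u(M) = M + 0 = M)
78*((10*u(-3*0) - 2) + 437) = 78*((10*(-3*0) - 2) + 437) = 78*((10*0 - 2) + 437) = 78*((0 - 2) + 437) = 78*(-2 + 437) = 78*435 = 33930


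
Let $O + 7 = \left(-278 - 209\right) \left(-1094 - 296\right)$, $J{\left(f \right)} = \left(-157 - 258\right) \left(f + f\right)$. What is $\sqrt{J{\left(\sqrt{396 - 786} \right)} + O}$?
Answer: $\sqrt{676923 - 830 i \sqrt{390}} \approx 822.81 - 9.96 i$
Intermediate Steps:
$J{\left(f \right)} = - 830 f$ ($J{\left(f \right)} = - 415 \cdot 2 f = - 830 f$)
$O = 676923$ ($O = -7 + \left(-278 - 209\right) \left(-1094 - 296\right) = -7 - -676930 = -7 + 676930 = 676923$)
$\sqrt{J{\left(\sqrt{396 - 786} \right)} + O} = \sqrt{- 830 \sqrt{396 - 786} + 676923} = \sqrt{- 830 \sqrt{-390} + 676923} = \sqrt{- 830 i \sqrt{390} + 676923} = \sqrt{676923 - 830 i \sqrt{390}}$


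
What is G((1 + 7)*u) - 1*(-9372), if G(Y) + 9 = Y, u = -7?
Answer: 9307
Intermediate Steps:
G(Y) = -9 + Y
G((1 + 7)*u) - 1*(-9372) = (-9 + (1 + 7)*(-7)) - 1*(-9372) = (-9 + 8*(-7)) + 9372 = (-9 - 56) + 9372 = -65 + 9372 = 9307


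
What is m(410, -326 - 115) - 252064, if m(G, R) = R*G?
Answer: -432874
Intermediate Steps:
m(G, R) = G*R
m(410, -326 - 115) - 252064 = 410*(-326 - 115) - 252064 = 410*(-441) - 252064 = -180810 - 252064 = -432874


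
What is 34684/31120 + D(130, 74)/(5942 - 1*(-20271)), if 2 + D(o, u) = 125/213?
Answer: 48411050819/43438610820 ≈ 1.1145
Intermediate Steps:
D(o, u) = -301/213 (D(o, u) = -2 + 125/213 = -301/213)
34684/31120 + D(130, 74)/(5942 - 1*(-20271)) = 34684/31120 - 301/(213*(5942 - 1*(-20271))) = 34684*(1/31120) - 301/(213*(5942 + 20271)) = 8671/7780 - 301/213/26213 = 8671/7780 - 301/213*1/26213 = 8671/7780 - 301/5583369 = 48411050819/43438610820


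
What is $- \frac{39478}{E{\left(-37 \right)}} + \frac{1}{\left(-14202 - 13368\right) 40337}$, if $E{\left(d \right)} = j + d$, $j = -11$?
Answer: $\frac{3658594337581}{4448364360} \approx 822.46$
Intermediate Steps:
$E{\left(d \right)} = -11 + d$
$- \frac{39478}{E{\left(-37 \right)}} + \frac{1}{\left(-14202 - 13368\right) 40337} = - \frac{39478}{-11 - 37} + \frac{1}{\left(-14202 - 13368\right) 40337} = - \frac{39478}{-48} + \frac{1}{-27570} \cdot \frac{1}{40337} = \left(-39478\right) \left(- \frac{1}{48}\right) - \frac{1}{1112091090} = \frac{19739}{24} - \frac{1}{1112091090} = \frac{3658594337581}{4448364360}$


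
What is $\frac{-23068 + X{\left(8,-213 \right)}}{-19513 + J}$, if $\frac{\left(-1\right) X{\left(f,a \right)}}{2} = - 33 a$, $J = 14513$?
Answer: $\frac{18563}{2500} \approx 7.4252$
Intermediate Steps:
$X{\left(f,a \right)} = 66 a$ ($X{\left(f,a \right)} = - 2 \left(- 33 a\right) = 66 a$)
$\frac{-23068 + X{\left(8,-213 \right)}}{-19513 + J} = \frac{-23068 + 66 \left(-213\right)}{-19513 + 14513} = \frac{-23068 - 14058}{-5000} = \left(-37126\right) \left(- \frac{1}{5000}\right) = \frac{18563}{2500}$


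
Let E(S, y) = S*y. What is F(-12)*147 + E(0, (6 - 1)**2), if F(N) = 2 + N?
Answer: -1470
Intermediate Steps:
F(-12)*147 + E(0, (6 - 1)**2) = (2 - 12)*147 + 0*(6 - 1)**2 = -10*147 + 0*5**2 = -1470 + 0*25 = -1470 + 0 = -1470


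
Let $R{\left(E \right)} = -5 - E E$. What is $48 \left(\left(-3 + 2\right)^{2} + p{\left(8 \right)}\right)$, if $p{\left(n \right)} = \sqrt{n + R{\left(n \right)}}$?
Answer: $48 + 48 i \sqrt{61} \approx 48.0 + 374.89 i$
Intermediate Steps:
$R{\left(E \right)} = -5 - E^{2}$
$p{\left(n \right)} = \sqrt{-5 + n - n^{2}}$ ($p{\left(n \right)} = \sqrt{n - \left(5 + n^{2}\right)} = \sqrt{-5 + n - n^{2}}$)
$48 \left(\left(-3 + 2\right)^{2} + p{\left(8 \right)}\right) = 48 \left(\left(-3 + 2\right)^{2} + \sqrt{-5 + 8 - 8^{2}}\right) = 48 \left(\left(-1\right)^{2} + \sqrt{-5 + 8 - 64}\right) = 48 \left(1 + \sqrt{-5 + 8 - 64}\right) = 48 \left(1 + \sqrt{-61}\right) = 48 \left(1 + i \sqrt{61}\right) = 48 + 48 i \sqrt{61}$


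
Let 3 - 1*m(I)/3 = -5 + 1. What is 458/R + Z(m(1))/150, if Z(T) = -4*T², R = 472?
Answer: -63659/5900 ≈ -10.790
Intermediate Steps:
m(I) = 21 (m(I) = 9 - 3*(-5 + 1) = 9 - 3*(-4) = 9 + 12 = 21)
458/R + Z(m(1))/150 = 458/472 - 4*21²/150 = 458*(1/472) - 4*441*(1/150) = 229/236 - 1764*1/150 = 229/236 - 294/25 = -63659/5900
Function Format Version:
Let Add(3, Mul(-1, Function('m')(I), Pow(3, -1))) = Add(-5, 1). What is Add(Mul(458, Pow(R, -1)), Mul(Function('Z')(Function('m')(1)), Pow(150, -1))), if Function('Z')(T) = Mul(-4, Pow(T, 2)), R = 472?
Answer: Rational(-63659, 5900) ≈ -10.790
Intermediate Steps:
Function('m')(I) = 21 (Function('m')(I) = Add(9, Mul(-3, Add(-5, 1))) = Add(9, Mul(-3, -4)) = Add(9, 12) = 21)
Add(Mul(458, Pow(R, -1)), Mul(Function('Z')(Function('m')(1)), Pow(150, -1))) = Add(Mul(458, Pow(472, -1)), Mul(Mul(-4, Pow(21, 2)), Pow(150, -1))) = Add(Mul(458, Rational(1, 472)), Mul(Mul(-4, 441), Rational(1, 150))) = Add(Rational(229, 236), Mul(-1764, Rational(1, 150))) = Add(Rational(229, 236), Rational(-294, 25)) = Rational(-63659, 5900)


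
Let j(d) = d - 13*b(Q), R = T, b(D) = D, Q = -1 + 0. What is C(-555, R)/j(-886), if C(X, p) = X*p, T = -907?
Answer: -167795/291 ≈ -576.62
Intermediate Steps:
Q = -1
R = -907
j(d) = 13 + d (j(d) = d - 13*(-1) = d + 13 = 13 + d)
C(-555, R)/j(-886) = (-555*(-907))/(13 - 886) = 503385/(-873) = 503385*(-1/873) = -167795/291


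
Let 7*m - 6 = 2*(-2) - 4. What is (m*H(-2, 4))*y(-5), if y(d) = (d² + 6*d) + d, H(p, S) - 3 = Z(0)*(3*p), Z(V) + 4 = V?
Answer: 540/7 ≈ 77.143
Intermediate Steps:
Z(V) = -4 + V
m = -2/7 (m = 6/7 + (2*(-2) - 4)/7 = 6/7 + (-4 - 4)/7 = 6/7 + (⅐)*(-8) = 6/7 - 8/7 = -2/7 ≈ -0.28571)
H(p, S) = 3 - 12*p (H(p, S) = 3 + (-4 + 0)*(3*p) = 3 - 12*p)
y(d) = d² + 7*d
(m*H(-2, 4))*y(-5) = (-2*(3 - 12*(-2))/7)*(-5*(7 - 5)) = (-2*(3 + 24)/7)*(-5*2) = -2/7*27*(-10) = -54/7*(-10) = 540/7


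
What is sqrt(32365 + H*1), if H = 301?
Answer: sqrt(32666) ≈ 180.74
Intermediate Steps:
sqrt(32365 + H*1) = sqrt(32365 + 301*1) = sqrt(32365 + 301) = sqrt(32666)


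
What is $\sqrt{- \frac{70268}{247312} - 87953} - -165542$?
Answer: $165542 + \frac{i \sqrt{84054789637507}}{30914} \approx 1.6554 \cdot 10^{5} + 296.57 i$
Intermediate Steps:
$\sqrt{- \frac{70268}{247312} - 87953} - -165542 = \sqrt{\left(-70268\right) \frac{1}{247312} - 87953} + 165542 = \sqrt{- \frac{17567}{61828} - 87953} + 165542 = \sqrt{- \frac{5437975651}{61828}} + 165542 = \frac{i \sqrt{84054789637507}}{30914} + 165542 = 165542 + \frac{i \sqrt{84054789637507}}{30914}$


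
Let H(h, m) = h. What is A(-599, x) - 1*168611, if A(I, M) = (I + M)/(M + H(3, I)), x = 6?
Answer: -1518092/9 ≈ -1.6868e+5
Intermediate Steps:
A(I, M) = (I + M)/(3 + M) (A(I, M) = (I + M)/(M + 3) = (I + M)/(3 + M))
A(-599, x) - 1*168611 = (-599 + 6)/(3 + 6) - 1*168611 = -593/9 - 168611 = -1518092/9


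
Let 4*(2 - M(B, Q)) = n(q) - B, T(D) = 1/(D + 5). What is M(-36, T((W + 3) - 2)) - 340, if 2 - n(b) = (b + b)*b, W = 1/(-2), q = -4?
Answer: -679/2 ≈ -339.50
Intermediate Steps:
W = -1/2 ≈ -0.50000
n(b) = 2 - 2*b**2 (n(b) = 2 - (b + b)*b = 2 - 2*b*b = 2 - 2*b**2)
T(D) = 1/(5 + D)
M(B, Q) = 19/2 + B/4 (M(B, Q) = 2 - ((2 - 2*(-4)**2) - B)/4 = 2 - ((2 - 2*16) - B)/4 = 2 - ((2 - 32) - B)/4 = 2 - (-30 - B)/4 = 2 + (15/2 + B/4) = 19/2 + B/4)
M(-36, T((W + 3) - 2)) - 340 = (19/2 + (1/4)*(-36)) - 340 = (19/2 - 9) - 340 = 1/2 - 340 = -679/2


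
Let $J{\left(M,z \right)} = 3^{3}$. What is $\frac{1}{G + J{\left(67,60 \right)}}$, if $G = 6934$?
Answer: $\frac{1}{6961} \approx 0.00014366$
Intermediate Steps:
$J{\left(M,z \right)} = 27$
$\frac{1}{G + J{\left(67,60 \right)}} = \frac{1}{6934 + 27} = \frac{1}{6961}$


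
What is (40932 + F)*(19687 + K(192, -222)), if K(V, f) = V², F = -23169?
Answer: 1004515413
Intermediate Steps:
(40932 + F)*(19687 + K(192, -222)) = (40932 - 23169)*(19687 + 192²) = 17763*(19687 + 36864) = 17763*56551 = 1004515413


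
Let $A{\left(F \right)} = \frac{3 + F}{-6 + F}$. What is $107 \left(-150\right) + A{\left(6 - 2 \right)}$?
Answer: $- \frac{32107}{2} \approx -16054.0$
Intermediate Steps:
$A{\left(F \right)} = \frac{3 + F}{-6 + F}$
$107 \left(-150\right) + A{\left(6 - 2 \right)} = 107 \left(-150\right) + \frac{3 + \left(6 - 2\right)}{-6 + \left(6 - 2\right)} = -16050 + \frac{3 + \left(6 - 2\right)}{-6 + \left(6 - 2\right)} = -16050 + \frac{3 + 4}{-6 + 4} = -16050 + \frac{1}{-2} \cdot 7 = -16050 - \frac{7}{2} = - \frac{32107}{2}$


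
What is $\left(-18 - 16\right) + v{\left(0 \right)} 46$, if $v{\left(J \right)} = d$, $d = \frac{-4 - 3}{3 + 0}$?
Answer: $- \frac{424}{3} \approx -141.33$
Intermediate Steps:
$d = - \frac{7}{3} \approx -2.3333$
$v{\left(J \right)} = - \frac{7}{3}$
$\left(-18 - 16\right) + v{\left(0 \right)} 46 = \left(-18 - 16\right) - \frac{322}{3} = -34 - \frac{322}{3} = - \frac{424}{3}$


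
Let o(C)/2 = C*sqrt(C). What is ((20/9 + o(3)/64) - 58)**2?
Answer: 258054283/82944 - 251*sqrt(3)/24 ≈ 3093.1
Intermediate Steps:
o(C) = 2*C**(3/2) (o(C) = 2*(C*sqrt(C)) = 2*C**(3/2))
((20/9 + o(3)/64) - 58)**2 = ((20/9 + (2*3**(3/2))/64) - 58)**2 = ((20*(1/9) + (2*(3*sqrt(3)))*(1/64)) - 58)**2 = ((20/9 + (6*sqrt(3))*(1/64)) - 58)**2 = ((20/9 + 3*sqrt(3)/32) - 58)**2 = (-502/9 + 3*sqrt(3)/32)**2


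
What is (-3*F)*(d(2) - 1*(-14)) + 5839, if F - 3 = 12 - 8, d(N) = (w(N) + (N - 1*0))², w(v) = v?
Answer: 5209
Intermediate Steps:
d(N) = 4*N² (d(N) = (N + (N - 1*0))² = (N + (N + 0))² = (N + N)² = (2*N)² = 4*N²)
F = 7 (F = 3 + (12 - 8) = 3 + 4 = 7)
(-3*F)*(d(2) - 1*(-14)) + 5839 = (-3*7)*(4*2² - 1*(-14)) + 5839 = -21*(4*4 + 14) + 5839 = -21*(16 + 14) + 5839 = -21*30 + 5839 = -630 + 5839 = 5209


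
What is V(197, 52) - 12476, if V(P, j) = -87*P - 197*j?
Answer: -39859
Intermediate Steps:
V(P, j) = -197*j - 87*P
V(197, 52) - 12476 = (-197*52 - 87*197) - 12476 = (-10244 - 17139) - 12476 = -27383 - 12476 = -39859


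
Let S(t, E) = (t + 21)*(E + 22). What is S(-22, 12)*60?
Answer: -2040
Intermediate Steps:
S(t, E) = (21 + t)*(22 + E)
S(-22, 12)*60 = (462 + 21*12 + 22*(-22) + 12*(-22))*60 = (462 + 252 - 484 - 264)*60 = -34*60 = -2040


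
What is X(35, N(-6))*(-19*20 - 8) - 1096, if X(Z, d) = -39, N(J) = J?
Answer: 14036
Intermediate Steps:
X(35, N(-6))*(-19*20 - 8) - 1096 = -39*(-19*20 - 8) - 1096 = -39*(-380 - 8) - 1096 = -39*(-388) - 1096 = 15132 - 1096 = 14036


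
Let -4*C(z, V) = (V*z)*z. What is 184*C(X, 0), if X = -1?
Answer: 0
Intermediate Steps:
C(z, V) = -V*z²/4 (C(z, V) = -V*z*z/4 = -V*z²/4)
184*C(X, 0) = 184*(-¼*0*(-1)²) = 184*(-¼*0*1) = 184*0 = 0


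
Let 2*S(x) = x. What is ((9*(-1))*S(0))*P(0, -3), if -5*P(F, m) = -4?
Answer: 0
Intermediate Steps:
S(x) = x/2
P(F, m) = ⅘ (P(F, m) = -⅕*(-4) = ⅘)
((9*(-1))*S(0))*P(0, -3) = ((9*(-1))*((½)*0))*(⅘) = -9*0*(⅘) = 0*(⅘) = 0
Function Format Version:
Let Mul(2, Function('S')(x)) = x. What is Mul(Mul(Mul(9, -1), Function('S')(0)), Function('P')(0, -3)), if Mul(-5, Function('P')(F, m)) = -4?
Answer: 0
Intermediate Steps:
Function('S')(x) = Mul(Rational(1, 2), x)
Function('P')(F, m) = Rational(4, 5) (Function('P')(F, m) = Mul(Rational(-1, 5), -4) = Rational(4, 5))
Mul(Mul(Mul(9, -1), Function('S')(0)), Function('P')(0, -3)) = Mul(Mul(Mul(9, -1), Mul(Rational(1, 2), 0)), Rational(4, 5)) = Mul(Mul(-9, 0), Rational(4, 5)) = Mul(0, Rational(4, 5)) = 0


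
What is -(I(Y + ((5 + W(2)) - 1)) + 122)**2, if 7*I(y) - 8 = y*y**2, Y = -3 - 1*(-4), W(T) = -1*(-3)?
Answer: -1887876/49 ≈ -38528.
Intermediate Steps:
W(T) = 3
Y = 1 (Y = -3 + 4 = 1)
I(y) = 8/7 + y**3/7 (I(y) = 8/7 + (y*y**2)/7 = 8/7 + y**3/7)
-(I(Y + ((5 + W(2)) - 1)) + 122)**2 = -((8/7 + (1 + ((5 + 3) - 1))**3/7) + 122)**2 = -((8/7 + (1 + (8 - 1))**3/7) + 122)**2 = -((8/7 + (1 + 7)**3/7) + 122)**2 = -((8/7 + (1/7)*8**3) + 122)**2 = -((8/7 + (1/7)*512) + 122)**2 = -((8/7 + 512/7) + 122)**2 = -(520/7 + 122)**2 = -(1374/7)**2 = -1*1887876/49 = -1887876/49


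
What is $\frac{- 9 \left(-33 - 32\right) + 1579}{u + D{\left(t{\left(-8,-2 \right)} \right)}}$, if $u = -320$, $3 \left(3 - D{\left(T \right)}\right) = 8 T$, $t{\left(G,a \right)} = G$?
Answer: $- \frac{6492}{887} \approx -7.3191$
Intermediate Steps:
$D{\left(T \right)} = 3 - \frac{8 T}{3}$
$\frac{- 9 \left(-33 - 32\right) + 1579}{u + D{\left(t{\left(-8,-2 \right)} \right)}} = \frac{- 9 \left(-33 - 32\right) + 1579}{-320 + \left(3 - - \frac{64}{3}\right)} = \frac{\left(-9\right) \left(-65\right) + 1579}{-320 + \left(3 + \frac{64}{3}\right)} = \frac{585 + 1579}{-320 + \frac{73}{3}} = \frac{2164}{- \frac{887}{3}} = 2164 \left(- \frac{3}{887}\right) = - \frac{6492}{887}$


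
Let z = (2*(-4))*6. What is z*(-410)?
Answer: 19680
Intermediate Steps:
z = -48 (z = -8*6 = -48)
z*(-410) = -48*(-410) = 19680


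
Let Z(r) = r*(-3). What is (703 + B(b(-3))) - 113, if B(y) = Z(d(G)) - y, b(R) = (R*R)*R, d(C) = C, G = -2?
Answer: 623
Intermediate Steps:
Z(r) = -3*r
b(R) = R³ (b(R) = R²*R = R³)
B(y) = 6 - y (B(y) = -3*(-2) - y = 6 - y)
(703 + B(b(-3))) - 113 = (703 + (6 - 1*(-3)³)) - 113 = (703 + (6 - 1*(-27))) - 113 = (703 + (6 + 27)) - 113 = (703 + 33) - 113 = 736 - 113 = 623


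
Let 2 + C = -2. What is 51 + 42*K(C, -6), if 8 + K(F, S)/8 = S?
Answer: -4653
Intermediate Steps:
C = -4 (C = -2 - 2 = -4)
K(F, S) = -64 + 8*S
51 + 42*K(C, -6) = 51 + 42*(-64 + 8*(-6)) = 51 + 42*(-64 - 48) = 51 + 42*(-112) = 51 - 4704 = -4653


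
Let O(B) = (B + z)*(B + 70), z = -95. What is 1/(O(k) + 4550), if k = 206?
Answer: 1/35186 ≈ 2.8420e-5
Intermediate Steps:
O(B) = (-95 + B)*(70 + B) (O(B) = (B - 95)*(B + 70) = (-95 + B)*(70 + B))
1/(O(k) + 4550) = 1/((-6650 + 206² - 25*206) + 4550) = 1/((-6650 + 42436 - 5150) + 4550) = 1/(30636 + 4550) = 1/35186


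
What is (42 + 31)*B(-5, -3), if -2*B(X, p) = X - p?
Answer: 73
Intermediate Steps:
B(X, p) = p/2 - X/2 (B(X, p) = -(X - p)/2 = p/2 - X/2)
(42 + 31)*B(-5, -3) = (42 + 31)*((1/2)*(-3) - 1/2*(-5)) = 73*(-3/2 + 5/2) = 73*1 = 73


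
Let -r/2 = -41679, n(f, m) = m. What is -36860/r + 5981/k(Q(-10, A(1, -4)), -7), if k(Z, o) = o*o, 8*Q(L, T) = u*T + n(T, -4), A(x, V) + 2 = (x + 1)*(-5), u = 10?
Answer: 248379029/2042271 ≈ 121.62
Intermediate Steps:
A(x, V) = -7 - 5*x (A(x, V) = -2 + (x + 1)*(-5) = -2 + (1 + x)*(-5) = -2 + (-5 - 5*x) = -7 - 5*x)
r = 83358 (r = -2*(-41679) = 83358)
Q(L, T) = -½ + 5*T/4 (Q(L, T) = (10*T - 4)/8 = (-4 + 10*T)/8 = -½ + 5*T/4)
k(Z, o) = o²
-36860/r + 5981/k(Q(-10, A(1, -4)), -7) = -36860/83358 + 5981/((-7)²) = -36860*1/83358 + 5981/49 = -18430/41679 + 5981*(1/49) = -18430/41679 + 5981/49 = 248379029/2042271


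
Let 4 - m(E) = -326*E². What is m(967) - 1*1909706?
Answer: 302929312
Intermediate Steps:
m(E) = 4 + 326*E² (m(E) = 4 - (-326)*E² = 4 + 326*E²)
m(967) - 1*1909706 = (4 + 326*967²) - 1*1909706 = (4 + 326*935089) - 1909706 = (4 + 304839014) - 1909706 = 304839018 - 1909706 = 302929312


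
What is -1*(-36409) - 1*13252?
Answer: 23157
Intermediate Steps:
-1*(-36409) - 1*13252 = 36409 - 13252 = 23157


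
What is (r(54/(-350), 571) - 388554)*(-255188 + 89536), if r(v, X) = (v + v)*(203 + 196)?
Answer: 1609628557056/25 ≈ 6.4385e+10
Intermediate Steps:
r(v, X) = 798*v (r(v, X) = (2*v)*399 = 798*v)
(r(54/(-350), 571) - 388554)*(-255188 + 89536) = (798*(54/(-350)) - 388554)*(-255188 + 89536) = (798*(54*(-1/350)) - 388554)*(-165652) = (798*(-27/175) - 388554)*(-165652) = (-3078/25 - 388554)*(-165652) = -9716928/25*(-165652) = 1609628557056/25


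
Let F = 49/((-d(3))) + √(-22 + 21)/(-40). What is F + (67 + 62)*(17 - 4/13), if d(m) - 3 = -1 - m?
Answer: 28630/13 - I/40 ≈ 2202.3 - 0.025*I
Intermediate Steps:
d(m) = 2 - m (d(m) = 3 + (-1 - m) = 2 - m)
F = 49 - I/40 (F = 49/((-(2 - 1*3))) + √(-22 + 21)/(-40) = 49/((-(2 - 3))) + √(-1)*(-1/40) = 49/((-1*(-1))) + I*(-1/40) = 49/1 - I/40 = 49*1 - I/40 = 49 - I/40 ≈ 49.0 - 0.025*I)
F + (67 + 62)*(17 - 4/13) = (49 - I/40) + (67 + 62)*(17 - 4/13) = (49 - I/40) + 129*(17 - 4/13) = (49 - I/40) + 129*(217/13) = (49 - I/40) + 27993/13 = 28630/13 - I/40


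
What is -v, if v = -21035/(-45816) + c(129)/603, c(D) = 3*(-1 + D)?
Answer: -1121387/1023224 ≈ -1.0959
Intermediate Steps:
c(D) = -3 + 3*D
v = 1121387/1023224 (v = -21035/(-45816) + (-3 + 3*129)/603 = -21035*(-1/45816) + (-3 + 387)*(1/603) = 21035/45816 + 384*(1/603) = 21035/45816 + 128/201 = 1121387/1023224 ≈ 1.0959)
-v = -1*1121387/1023224 = -1121387/1023224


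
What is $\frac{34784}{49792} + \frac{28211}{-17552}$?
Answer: $- \frac{6204323}{6827728} \approx -0.9087$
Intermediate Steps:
$\frac{34784}{49792} + \frac{28211}{-17552} = 34784 \cdot \frac{1}{49792} + 28211 \left(- \frac{1}{17552}\right) = \frac{1087}{1556} - \frac{28211}{17552} = - \frac{6204323}{6827728}$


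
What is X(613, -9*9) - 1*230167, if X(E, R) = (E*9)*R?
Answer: -677044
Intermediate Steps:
X(E, R) = 9*E*R (X(E, R) = (9*E)*R = 9*E*R)
X(613, -9*9) - 1*230167 = 9*613*(-9*9) - 1*230167 = 9*613*(-81) - 230167 = -446877 - 230167 = -677044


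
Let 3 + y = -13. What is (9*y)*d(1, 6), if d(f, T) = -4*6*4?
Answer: 13824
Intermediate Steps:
d(f, T) = -96 (d(f, T) = -24*4 = -96)
y = -16 (y = -3 - 13 = -16)
(9*y)*d(1, 6) = (9*(-16))*(-96) = -144*(-96) = 13824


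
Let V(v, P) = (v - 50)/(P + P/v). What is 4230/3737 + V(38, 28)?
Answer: 242924/340067 ≈ 0.71434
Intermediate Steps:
V(v, P) = (-50 + v)/(P + P/v)
4230/3737 + V(38, 28) = 4230/3737 + 38*(-50 + 38)/(28*(1 + 38)) = 4230*(1/3737) + 38*(1/28)*(-12)/39 = 4230/3737 + 38*(1/28)*(1/39)*(-12) = 4230/3737 - 38/91 = 242924/340067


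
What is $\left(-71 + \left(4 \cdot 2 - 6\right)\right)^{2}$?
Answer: $4761$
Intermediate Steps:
$\left(-71 + \left(4 \cdot 2 - 6\right)\right)^{2} = \left(-71 + \left(8 - 6\right)\right)^{2} = \left(-71 + 2\right)^{2} = \left(-69\right)^{2} = 4761$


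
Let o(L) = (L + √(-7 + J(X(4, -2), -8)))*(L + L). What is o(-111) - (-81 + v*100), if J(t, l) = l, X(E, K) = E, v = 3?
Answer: 24423 - 222*I*√15 ≈ 24423.0 - 859.8*I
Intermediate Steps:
o(L) = 2*L*(L + I*√15) (o(L) = (L + √(-7 - 8))*(L + L) = (L + √(-15))*(2*L) = (L + I*√15)*(2*L) = 2*L*(L + I*√15))
o(-111) - (-81 + v*100) = 2*(-111)*(-111 + I*√15) - (-81 + 3*100) = (24642 - 222*I*√15) - (-81 + 300) = (24642 - 222*I*√15) - 1*219 = (24642 - 222*I*√15) - 219 = 24423 - 222*I*√15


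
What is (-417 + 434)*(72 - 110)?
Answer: -646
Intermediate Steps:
(-417 + 434)*(72 - 110) = 17*(-38) = -646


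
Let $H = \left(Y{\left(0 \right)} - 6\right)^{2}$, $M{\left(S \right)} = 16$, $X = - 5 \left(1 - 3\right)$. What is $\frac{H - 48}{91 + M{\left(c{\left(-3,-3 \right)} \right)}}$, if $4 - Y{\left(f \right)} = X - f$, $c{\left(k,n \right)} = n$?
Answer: $\frac{96}{107} \approx 0.8972$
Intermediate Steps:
$X = 10$ ($X = \left(-5\right) \left(-2\right) = 10$)
$Y{\left(f \right)} = -6 + f$ ($Y{\left(f \right)} = 4 - \left(10 - f\right) = 4 + \left(-10 + f\right) = -6 + f$)
$H = 144$ ($H = \left(\left(-6 + 0\right) - 6\right)^{2} = \left(-6 - 6\right)^{2} = \left(-12\right)^{2} = 144$)
$\frac{H - 48}{91 + M{\left(c{\left(-3,-3 \right)} \right)}} = \frac{144 - 48}{91 + 16} = \frac{96}{107}$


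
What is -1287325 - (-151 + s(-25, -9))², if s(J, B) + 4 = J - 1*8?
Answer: -1322669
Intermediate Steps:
s(J, B) = -12 + J (s(J, B) = -4 + (J - 1*8) = -4 + (J - 8) = -4 + (-8 + J) = -12 + J)
-1287325 - (-151 + s(-25, -9))² = -1287325 - (-151 + (-12 - 25))² = -1287325 - (-151 - 37)² = -1287325 - 1*(-188)² = -1287325 - 1*35344 = -1287325 - 35344 = -1322669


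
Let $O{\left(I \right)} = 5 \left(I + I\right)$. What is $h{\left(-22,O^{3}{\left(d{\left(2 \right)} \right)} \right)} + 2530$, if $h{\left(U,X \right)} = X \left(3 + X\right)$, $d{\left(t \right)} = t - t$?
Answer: $2530$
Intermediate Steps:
$d{\left(t \right)} = 0$
$O{\left(I \right)} = 10 I$ ($O{\left(I \right)} = 5 \cdot 2 I = 10 I$)
$h{\left(-22,O^{3}{\left(d{\left(2 \right)} \right)} \right)} + 2530 = \left(10 \cdot 0\right)^{3} \left(3 + \left(10 \cdot 0\right)^{3}\right) + 2530 = 0^{3} \left(3 + 0^{3}\right) + 2530 = 0 \left(3 + 0\right) + 2530 = 0 \cdot 3 + 2530 = 0 + 2530 = 2530$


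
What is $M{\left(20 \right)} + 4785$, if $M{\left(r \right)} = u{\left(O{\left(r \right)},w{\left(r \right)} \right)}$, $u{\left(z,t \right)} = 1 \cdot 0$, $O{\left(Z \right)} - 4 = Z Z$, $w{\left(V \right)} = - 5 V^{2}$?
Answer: $4785$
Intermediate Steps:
$O{\left(Z \right)} = 4 + Z^{2}$ ($O{\left(Z \right)} = 4 + Z Z = 4 + Z^{2}$)
$u{\left(z,t \right)} = 0$
$M{\left(r \right)} = 0$
$M{\left(20 \right)} + 4785 = 0 + 4785 = 4785$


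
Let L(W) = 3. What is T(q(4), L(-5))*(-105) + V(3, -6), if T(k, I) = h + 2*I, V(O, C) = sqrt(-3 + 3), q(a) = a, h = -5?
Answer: -105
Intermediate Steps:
V(O, C) = 0 (V(O, C) = sqrt(0) = 0)
T(k, I) = -5 + 2*I
T(q(4), L(-5))*(-105) + V(3, -6) = (-5 + 2*3)*(-105) + 0 = (-5 + 6)*(-105) + 0 = 1*(-105) + 0 = -105 + 0 = -105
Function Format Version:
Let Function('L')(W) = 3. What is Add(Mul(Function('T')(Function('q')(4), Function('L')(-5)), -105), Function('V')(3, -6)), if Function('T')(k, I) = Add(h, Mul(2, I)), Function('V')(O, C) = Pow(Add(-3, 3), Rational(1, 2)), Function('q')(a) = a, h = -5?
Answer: -105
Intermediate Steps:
Function('V')(O, C) = 0 (Function('V')(O, C) = Pow(0, Rational(1, 2)) = 0)
Function('T')(k, I) = Add(-5, Mul(2, I))
Add(Mul(Function('T')(Function('q')(4), Function('L')(-5)), -105), Function('V')(3, -6)) = Add(Mul(Add(-5, Mul(2, 3)), -105), 0) = Add(Mul(Add(-5, 6), -105), 0) = Add(Mul(1, -105), 0) = Add(-105, 0) = -105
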